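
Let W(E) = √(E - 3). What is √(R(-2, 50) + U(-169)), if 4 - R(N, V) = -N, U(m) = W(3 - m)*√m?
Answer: √(2 + 169*I) ≈ 9.2469 + 9.1382*I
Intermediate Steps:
W(E) = √(-3 + E)
U(m) = √m*√(-m) (U(m) = √(-3 + (3 - m))*√m = √(-m)*√m = √m*√(-m))
R(N, V) = 4 + N (R(N, V) = 4 - (-1)*N = 4 + N)
√(R(-2, 50) + U(-169)) = √((4 - 2) + √(-169)*√(-1*(-169))) = √(2 + (13*I)*√169) = √(2 + (13*I)*13) = √(2 + 169*I)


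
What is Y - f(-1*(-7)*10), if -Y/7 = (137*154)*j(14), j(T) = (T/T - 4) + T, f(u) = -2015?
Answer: -1622531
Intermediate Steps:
j(T) = -3 + T (j(T) = (1 - 4) + T = -3 + T)
Y = -1624546 (Y = -7*137*154*(-3 + 14) = -147686*11 = -7*232078 = -1624546)
Y - f(-1*(-7)*10) = -1624546 - 1*(-2015) = -1624546 + 2015 = -1622531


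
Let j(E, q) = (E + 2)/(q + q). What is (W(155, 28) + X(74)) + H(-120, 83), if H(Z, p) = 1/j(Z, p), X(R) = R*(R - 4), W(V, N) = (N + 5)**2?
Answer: 369788/59 ≈ 6267.6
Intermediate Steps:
j(E, q) = (2 + E)/(2*q) (j(E, q) = (2 + E)/((2*q)) = (2 + E)*(1/(2*q)) = (2 + E)/(2*q))
W(V, N) = (5 + N)**2
X(R) = R*(-4 + R)
H(Z, p) = 2*p/(2 + Z) (H(Z, p) = 1/((2 + Z)/(2*p)) = 2*p/(2 + Z))
(W(155, 28) + X(74)) + H(-120, 83) = ((5 + 28)**2 + 74*(-4 + 74)) + 2*83/(2 - 120) = (33**2 + 74*70) + 2*83/(-118) = (1089 + 5180) + 2*83*(-1/118) = 6269 - 83/59 = 369788/59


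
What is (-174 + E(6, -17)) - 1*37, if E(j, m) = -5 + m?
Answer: -233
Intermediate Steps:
(-174 + E(6, -17)) - 1*37 = (-174 + (-5 - 17)) - 1*37 = (-174 - 22) - 37 = -196 - 37 = -233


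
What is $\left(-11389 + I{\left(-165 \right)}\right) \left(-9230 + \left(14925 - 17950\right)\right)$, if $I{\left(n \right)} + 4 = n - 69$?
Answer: $142488885$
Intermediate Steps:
$I{\left(n \right)} = -73 + n$ ($I{\left(n \right)} = -4 + \left(n - 69\right) = -4 + \left(-69 + n\right) = -73 + n$)
$\left(-11389 + I{\left(-165 \right)}\right) \left(-9230 + \left(14925 - 17950\right)\right) = \left(-11389 - 238\right) \left(-9230 + \left(14925 - 17950\right)\right) = - 11627 \left(-9230 - 3025\right) = \left(-11627\right) \left(-12255\right) = 142488885$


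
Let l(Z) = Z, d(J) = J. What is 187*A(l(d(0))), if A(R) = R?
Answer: 0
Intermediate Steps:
187*A(l(d(0))) = 187*0 = 0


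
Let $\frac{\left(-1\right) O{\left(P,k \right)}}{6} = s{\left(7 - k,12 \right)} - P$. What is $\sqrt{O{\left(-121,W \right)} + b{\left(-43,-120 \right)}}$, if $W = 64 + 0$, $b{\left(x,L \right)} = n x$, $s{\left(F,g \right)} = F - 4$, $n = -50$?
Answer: $\sqrt{1790} \approx 42.308$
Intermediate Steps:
$s{\left(F,g \right)} = -4 + F$ ($s{\left(F,g \right)} = F - 4 = -4 + F$)
$b{\left(x,L \right)} = - 50 x$
$W = 64$
$O{\left(P,k \right)} = -18 + 6 P + 6 k$ ($O{\left(P,k \right)} = - 6 \left(\left(-4 - \left(-7 + k\right)\right) - P\right) = - 6 \left(\left(3 - k\right) - P\right) = - 6 \left(3 - P - k\right) = -18 + 6 P + 6 k$)
$\sqrt{O{\left(-121,W \right)} + b{\left(-43,-120 \right)}} = \sqrt{\left(-18 + 6 \left(-121\right) + 6 \cdot 64\right) - -2150} = \sqrt{\left(-18 - 726 + 384\right) + 2150} = \sqrt{-360 + 2150} = \sqrt{1790}$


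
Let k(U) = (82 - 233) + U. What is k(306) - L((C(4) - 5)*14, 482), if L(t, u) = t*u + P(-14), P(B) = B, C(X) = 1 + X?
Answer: 169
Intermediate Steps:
k(U) = -151 + U
L(t, u) = -14 + t*u (L(t, u) = t*u - 14 = -14 + t*u)
k(306) - L((C(4) - 5)*14, 482) = (-151 + 306) - (-14 + (((1 + 4) - 5)*14)*482) = 155 - (-14 + ((5 - 5)*14)*482) = 155 - (-14 + (0*14)*482) = 155 - (-14 + 0*482) = 155 - (-14 + 0) = 155 - 1*(-14) = 155 + 14 = 169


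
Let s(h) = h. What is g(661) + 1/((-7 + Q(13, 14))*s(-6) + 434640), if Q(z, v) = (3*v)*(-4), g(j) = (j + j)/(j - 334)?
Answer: 191994169/47490210 ≈ 4.0428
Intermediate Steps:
g(j) = 2*j/(-334 + j) (g(j) = (2*j)/(-334 + j) = 2*j/(-334 + j))
Q(z, v) = -12*v
g(661) + 1/((-7 + Q(13, 14))*s(-6) + 434640) = 2*661/(-334 + 661) + 1/((-7 - 12*14)*(-6) + 434640) = 2*661/327 + 1/((-7 - 168)*(-6) + 434640) = 2*661*(1/327) + 1/(-175*(-6) + 434640) = 1322/327 + 1/(1050 + 434640) = 1322/327 + 1/435690 = 191994169/47490210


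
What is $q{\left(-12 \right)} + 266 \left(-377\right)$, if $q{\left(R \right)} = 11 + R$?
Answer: $-100283$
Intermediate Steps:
$q{\left(-12 \right)} + 266 \left(-377\right) = \left(11 - 12\right) + 266 \left(-377\right) = -1 - 100282 = -100283$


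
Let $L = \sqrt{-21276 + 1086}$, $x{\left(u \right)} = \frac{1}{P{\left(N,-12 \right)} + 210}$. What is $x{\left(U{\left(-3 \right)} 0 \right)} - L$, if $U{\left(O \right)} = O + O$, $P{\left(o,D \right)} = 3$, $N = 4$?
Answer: $\frac{1}{213} - i \sqrt{20190} \approx 0.0046948 - 142.09 i$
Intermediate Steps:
$U{\left(O \right)} = 2 O$
$x{\left(u \right)} = \frac{1}{213}$ ($x{\left(u \right)} = \frac{1}{3 + 210} = \frac{1}{213}$)
$L = i \sqrt{20190}$ ($L = \sqrt{-20190} = i \sqrt{20190} \approx 142.09 i$)
$x{\left(U{\left(-3 \right)} 0 \right)} - L = \frac{1}{213} - i \sqrt{20190}$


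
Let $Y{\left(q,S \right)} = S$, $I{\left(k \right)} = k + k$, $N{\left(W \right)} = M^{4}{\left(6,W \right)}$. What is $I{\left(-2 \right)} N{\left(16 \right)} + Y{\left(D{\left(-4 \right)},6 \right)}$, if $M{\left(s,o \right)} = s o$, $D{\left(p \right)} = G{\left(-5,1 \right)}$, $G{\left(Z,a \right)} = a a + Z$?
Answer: $-339738618$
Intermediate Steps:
$G{\left(Z,a \right)} = Z + a^{2}$ ($G{\left(Z,a \right)} = a^{2} + Z = Z + a^{2}$)
$D{\left(p \right)} = -4$ ($D{\left(p \right)} = -5 + 1^{2} = -5 + 1 = -4$)
$M{\left(s,o \right)} = o s$
$N{\left(W \right)} = 1296 W^{4}$ ($N{\left(W \right)} = \left(W 6\right)^{4} = \left(6 W\right)^{4} = 1296 W^{4}$)
$I{\left(k \right)} = 2 k$
$I{\left(-2 \right)} N{\left(16 \right)} + Y{\left(D{\left(-4 \right)},6 \right)} = 2 \left(-2\right) 1296 \cdot 16^{4} + 6 = - 4 \cdot 1296 \cdot 65536 + 6 = \left(-4\right) 84934656 + 6 = -339738624 + 6 = -339738618$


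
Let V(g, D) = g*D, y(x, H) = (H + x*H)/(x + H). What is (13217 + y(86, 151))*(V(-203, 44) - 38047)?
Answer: -49258515038/79 ≈ -6.2353e+8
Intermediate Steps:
y(x, H) = (H + H*x)/(H + x)
V(g, D) = D*g
(13217 + y(86, 151))*(V(-203, 44) - 38047) = (13217 + 151*(1 + 86)/(151 + 86))*(44*(-203) - 38047) = (13217 + 151*87/237)*(-8932 - 38047) = (13217 + 151*(1/237)*87)*(-46979) = (13217 + 4379/79)*(-46979) = (1048522/79)*(-46979) = -49258515038/79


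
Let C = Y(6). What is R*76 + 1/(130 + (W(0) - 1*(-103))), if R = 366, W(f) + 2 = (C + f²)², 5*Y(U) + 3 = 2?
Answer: 160665241/5776 ≈ 27816.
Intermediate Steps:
Y(U) = -⅕ (Y(U) = -⅗ + (⅕)*2 = -⅗ + ⅖ = -⅕)
C = -⅕ ≈ -0.20000
W(f) = -2 + (-⅕ + f²)²
R*76 + 1/(130 + (W(0) - 1*(-103))) = 366*76 + 1/(130 + ((-2 + (-1 + 5*0²)²/25) - 1*(-103))) = 27816 + 1/(130 + ((-2 + (-1 + 5*0)²/25) + 103)) = 27816 + 1/(130 + ((-2 + (-1 + 0)²/25) + 103)) = 27816 + 1/(130 + ((-2 + (1/25)*(-1)²) + 103)) = 27816 + 1/(130 + ((-2 + (1/25)*1) + 103)) = 27816 + 1/(130 + ((-2 + 1/25) + 103)) = 27816 + 1/(130 + (-49/25 + 103)) = 27816 + 1/(130 + 2526/25) = 27816 + 1/(5776/25) = 27816 + 25/5776 = 160665241/5776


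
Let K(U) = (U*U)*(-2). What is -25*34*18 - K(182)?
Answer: 50948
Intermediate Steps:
K(U) = -2*U² (K(U) = U²*(-2) = -2*U²)
-25*34*18 - K(182) = -25*34*18 - (-2)*182² = -850*18 - (-2)*33124 = -15300 - 1*(-66248) = -15300 + 66248 = 50948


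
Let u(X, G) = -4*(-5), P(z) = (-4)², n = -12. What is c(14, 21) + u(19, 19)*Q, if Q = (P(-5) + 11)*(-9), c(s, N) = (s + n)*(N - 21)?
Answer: -4860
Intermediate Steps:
P(z) = 16
u(X, G) = 20
c(s, N) = (-21 + N)*(-12 + s) (c(s, N) = (s - 12)*(N - 21) = (-12 + s)*(-21 + N) = (-21 + N)*(-12 + s))
Q = -243 (Q = (16 + 11)*(-9) = 27*(-9) = -243)
c(14, 21) + u(19, 19)*Q = (252 - 21*14 - 12*21 + 21*14) + 20*(-243) = (252 - 294 - 252 + 294) - 4860 = 0 - 4860 = -4860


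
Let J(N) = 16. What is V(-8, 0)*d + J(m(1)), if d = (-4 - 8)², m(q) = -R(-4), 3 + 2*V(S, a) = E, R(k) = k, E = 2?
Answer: -56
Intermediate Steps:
V(S, a) = -½ (V(S, a) = -3/2 + (½)*2 = -3/2 + 1 = -½)
m(q) = 4 (m(q) = -1*(-4) = 4)
d = 144 (d = (-12)² = 144)
V(-8, 0)*d + J(m(1)) = -½*144 + 16 = -72 + 16 = -56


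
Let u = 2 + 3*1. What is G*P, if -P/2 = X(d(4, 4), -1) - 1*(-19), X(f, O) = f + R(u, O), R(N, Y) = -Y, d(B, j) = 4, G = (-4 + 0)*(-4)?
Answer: -768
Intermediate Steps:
u = 5 (u = 2 + 3 = 5)
G = 16 (G = -4*(-4) = 16)
X(f, O) = f - O
P = -48 (P = -2*((4 - 1*(-1)) - 1*(-19)) = -2*((4 + 1) + 19) = -2*(5 + 19) = -2*24 = -48)
G*P = 16*(-48) = -768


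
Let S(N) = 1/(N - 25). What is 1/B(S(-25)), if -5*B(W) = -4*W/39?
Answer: -4875/2 ≈ -2437.5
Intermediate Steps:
S(N) = 1/(-25 + N)
B(W) = 4*W/195 (B(W) = -(-4)*W/39/5 = -(-4)*W/195 = 4*W/195)
1/B(S(-25)) = 1/(4/(195*(-25 - 25))) = 1/((4/195)/(-50)) = 1/((4/195)*(-1/50)) = 1/(-2/4875) = -4875/2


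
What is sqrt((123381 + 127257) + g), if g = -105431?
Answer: sqrt(145207) ≈ 381.06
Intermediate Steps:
sqrt((123381 + 127257) + g) = sqrt((123381 + 127257) - 105431) = sqrt(250638 - 105431) = sqrt(145207)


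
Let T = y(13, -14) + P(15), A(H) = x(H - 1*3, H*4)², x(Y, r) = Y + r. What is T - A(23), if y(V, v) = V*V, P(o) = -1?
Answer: -12376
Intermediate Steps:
y(V, v) = V²
A(H) = (-3 + 5*H)² (A(H) = ((H - 1*3) + H*4)² = ((H - 3) + 4*H)² = ((-3 + H) + 4*H)² = (-3 + 5*H)²)
T = 168 (T = 13² - 1 = 169 - 1 = 168)
T - A(23) = 168 - (-3 + 5*23)² = 168 - (-3 + 115)² = 168 - 1*112² = 168 - 1*12544 = 168 - 12544 = -12376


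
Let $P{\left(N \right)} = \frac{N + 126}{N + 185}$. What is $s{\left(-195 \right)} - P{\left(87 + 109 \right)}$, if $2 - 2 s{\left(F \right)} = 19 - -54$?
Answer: $- \frac{27695}{762} \approx -36.345$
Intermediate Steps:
$P{\left(N \right)} = \frac{126 + N}{185 + N}$
$s{\left(F \right)} = - \frac{71}{2}$ ($s{\left(F \right)} = 1 - \frac{19 - -54}{2} = 1 - \frac{19 + 54}{2} = 1 - \frac{73}{2} = - \frac{71}{2}$)
$s{\left(-195 \right)} - P{\left(87 + 109 \right)} = - \frac{71}{2} - \frac{126 + \left(87 + 109\right)}{185 + \left(87 + 109\right)} = - \frac{71}{2} - \frac{126 + 196}{185 + 196} = - \frac{71}{2} - \frac{1}{381} \cdot 322 = - \frac{71}{2} - \frac{322}{381} = - \frac{27695}{762}$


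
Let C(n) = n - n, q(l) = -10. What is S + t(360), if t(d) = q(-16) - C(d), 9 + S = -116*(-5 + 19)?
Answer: -1643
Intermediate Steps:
C(n) = 0
S = -1633 (S = -9 - 116*(-5 + 19) = -9 - 116*14 = -9 - 1624 = -1633)
t(d) = -10 (t(d) = -10 - 1*0 = -10 + 0 = -10)
S + t(360) = -1633 - 10 = -1643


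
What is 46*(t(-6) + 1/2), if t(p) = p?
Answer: -253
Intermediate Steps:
46*(t(-6) + 1/2) = 46*(-6 + 1/2) = 46*(-11/2) = -253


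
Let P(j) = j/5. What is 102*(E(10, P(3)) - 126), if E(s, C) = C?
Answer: -63954/5 ≈ -12791.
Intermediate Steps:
P(j) = j/5 (P(j) = j*(⅕) = j/5)
102*(E(10, P(3)) - 126) = 102*((⅕)*3 - 126) = 102*(⅗ - 126) = 102*(-627/5) = -63954/5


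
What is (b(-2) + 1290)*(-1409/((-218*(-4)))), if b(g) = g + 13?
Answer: -1833109/872 ≈ -2102.2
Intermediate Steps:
b(g) = 13 + g
(b(-2) + 1290)*(-1409/((-218*(-4)))) = ((13 - 2) + 1290)*(-1409/((-218*(-4)))) = (11 + 1290)*(-1409/872) = 1301*(-1409*1/872) = 1301*(-1409/872) = -1833109/872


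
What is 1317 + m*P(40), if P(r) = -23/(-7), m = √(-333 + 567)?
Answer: 1317 + 69*√26/7 ≈ 1367.3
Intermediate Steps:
m = 3*√26 (m = √234 = 3*√26 ≈ 15.297)
P(r) = 23/7 (P(r) = -23*(-⅐) = 23/7)
1317 + m*P(40) = 1317 + (3*√26)*(23/7) = 1317 + 69*√26/7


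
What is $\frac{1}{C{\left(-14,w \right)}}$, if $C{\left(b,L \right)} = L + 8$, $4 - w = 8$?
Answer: $\frac{1}{4} \approx 0.25$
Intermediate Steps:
$w = -4$ ($w = 4 - 8 = -4$)
$C{\left(b,L \right)} = 8 + L$
$\frac{1}{C{\left(-14,w \right)}} = \frac{1}{8 - 4} = \frac{1}{4}$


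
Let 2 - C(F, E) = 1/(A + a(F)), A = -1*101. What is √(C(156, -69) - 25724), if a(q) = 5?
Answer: I*√14815866/24 ≈ 160.38*I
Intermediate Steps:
A = -101
C(F, E) = 193/96 (C(F, E) = 2 - 1/(-101 + 5) = 2 - 1/(-96) = 2 - 1*(-1/96) = 2 + 1/96 = 193/96)
√(C(156, -69) - 25724) = √(193/96 - 25724) = √(-2469311/96) = I*√14815866/24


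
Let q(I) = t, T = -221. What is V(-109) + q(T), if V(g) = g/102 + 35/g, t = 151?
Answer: 1663367/11118 ≈ 149.61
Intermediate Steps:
q(I) = 151
V(g) = 35/g + g/102 (V(g) = g*(1/102) + 35/g = g/102 + 35/g = 35/g + g/102)
V(-109) + q(T) = (35/(-109) + (1/102)*(-109)) + 151 = (35*(-1/109) - 109/102) + 151 = (-35/109 - 109/102) + 151 = -15451/11118 + 151 = 1663367/11118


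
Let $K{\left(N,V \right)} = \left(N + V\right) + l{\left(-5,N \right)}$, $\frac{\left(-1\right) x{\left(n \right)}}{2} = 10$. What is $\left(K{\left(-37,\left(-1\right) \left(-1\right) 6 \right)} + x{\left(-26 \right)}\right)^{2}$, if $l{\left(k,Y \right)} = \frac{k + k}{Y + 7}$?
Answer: $\frac{23104}{9} \approx 2567.1$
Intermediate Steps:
$l{\left(k,Y \right)} = \frac{2 k}{7 + Y}$
$x{\left(n \right)} = -20$ ($x{\left(n \right)} = \left(-2\right) 10 = -20$)
$K{\left(N,V \right)} = N + V - \frac{10}{7 + N}$ ($K{\left(N,V \right)} = \left(N + V\right) + 2 \left(-5\right) \frac{1}{7 + N} = \left(N + V\right) - \frac{10}{7 + N} = N + V - \frac{10}{7 + N}$)
$\left(K{\left(-37,\left(-1\right) \left(-1\right) 6 \right)} + x{\left(-26 \right)}\right)^{2} = \left(\frac{-10 + \left(7 - 37\right) \left(-37 + \left(-1\right) \left(-1\right) 6\right)}{7 - 37} - 20\right)^{2} = \left(\frac{-10 - 30 \left(-37 + 1 \cdot 6\right)}{-30} - 20\right)^{2} = \left(- \frac{-10 - 30 \left(-37 + 6\right)}{30} - 20\right)^{2} = \left(- \frac{-10 - -930}{30} - 20\right)^{2} = \left(- \frac{-10 + 930}{30} - 20\right)^{2} = \left(\left(- \frac{1}{30}\right) 920 - 20\right)^{2} = \left(- \frac{92}{3} - 20\right)^{2} = \left(- \frac{152}{3}\right)^{2} = \frac{23104}{9}$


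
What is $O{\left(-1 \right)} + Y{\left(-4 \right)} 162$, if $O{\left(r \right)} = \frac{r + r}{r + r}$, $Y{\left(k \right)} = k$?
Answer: $-647$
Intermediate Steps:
$O{\left(r \right)} = 1$ ($O{\left(r \right)} = \frac{2 r}{2 r} = 2 r \frac{1}{2 r} = 1$)
$O{\left(-1 \right)} + Y{\left(-4 \right)} 162 = 1 - 648 = -647$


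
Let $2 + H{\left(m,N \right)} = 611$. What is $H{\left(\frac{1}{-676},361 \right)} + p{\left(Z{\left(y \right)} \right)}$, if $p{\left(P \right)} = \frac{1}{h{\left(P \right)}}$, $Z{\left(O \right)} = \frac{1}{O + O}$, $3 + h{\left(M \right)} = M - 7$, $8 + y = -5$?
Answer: $\frac{158923}{261} \approx 608.9$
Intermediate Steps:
$y = -13$ ($y = -8 - 5 = -13$)
$h{\left(M \right)} = -10 + M$ ($h{\left(M \right)} = -3 + \left(M - 7\right) = -3 + \left(-7 + M\right) = -10 + M$)
$Z{\left(O \right)} = \frac{1}{2 O}$
$H{\left(m,N \right)} = 609$ ($H{\left(m,N \right)} = -2 + 611 = 609$)
$p{\left(P \right)} = \frac{1}{-10 + P}$
$H{\left(\frac{1}{-676},361 \right)} + p{\left(Z{\left(y \right)} \right)} = 609 + \frac{1}{-10 + \frac{1}{2 \left(-13\right)}} = 609 + \frac{1}{-10 + \frac{1}{2} \left(- \frac{1}{13}\right)} = 609 + \frac{1}{-10 - \frac{1}{26}} = 609 + \frac{1}{- \frac{261}{26}} = 609 - \frac{26}{261} = \frac{158923}{261}$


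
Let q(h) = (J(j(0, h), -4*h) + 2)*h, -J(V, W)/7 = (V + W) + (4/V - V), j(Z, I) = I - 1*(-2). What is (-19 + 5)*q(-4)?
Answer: -5376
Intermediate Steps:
j(Z, I) = 2 + I (j(Z, I) = I + 2 = 2 + I)
J(V, W) = -28/V - 7*W (J(V, W) = -7*((V + W) + (4/V - V)) = -7*((V + W) + (-V + 4/V)) = -7*(W + 4/V) = -28/V - 7*W)
q(h) = h*(2 - 28/(2 + h) + 28*h) (q(h) = ((-28/(2 + h) - (-28)*h) + 2)*h = ((-28/(2 + h) + 28*h) + 2)*h = (2 - 28/(2 + h) + 28*h)*h = h*(2 - 28/(2 + h) + 28*h))
(-19 + 5)*q(-4) = (-19 + 5)*(2*(-4)*(-12 + 14*(-4)² + 29*(-4))/(2 - 4)) = -28*(-4)*(-12 + 14*16 - 116)/(-2) = -28*(-4)*(-1)*(-12 + 224 - 116)/2 = -28*(-4)*(-1)*96/2 = -14*384 = -5376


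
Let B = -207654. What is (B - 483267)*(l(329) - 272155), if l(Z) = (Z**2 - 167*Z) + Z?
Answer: 150985584288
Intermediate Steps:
l(Z) = Z**2 - 166*Z
(B - 483267)*(l(329) - 272155) = (-207654 - 483267)*(329*(-166 + 329) - 272155) = -690921*(329*163 - 272155) = -690921*(53627 - 272155) = -690921*(-218528) = 150985584288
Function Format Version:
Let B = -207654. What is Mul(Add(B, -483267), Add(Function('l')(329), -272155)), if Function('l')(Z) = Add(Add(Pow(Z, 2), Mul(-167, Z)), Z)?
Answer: 150985584288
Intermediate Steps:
Function('l')(Z) = Add(Pow(Z, 2), Mul(-166, Z))
Mul(Add(B, -483267), Add(Function('l')(329), -272155)) = Mul(Add(-207654, -483267), Add(Mul(329, Add(-166, 329)), -272155)) = Mul(-690921, Add(Mul(329, 163), -272155)) = Mul(-690921, Add(53627, -272155)) = Mul(-690921, -218528) = 150985584288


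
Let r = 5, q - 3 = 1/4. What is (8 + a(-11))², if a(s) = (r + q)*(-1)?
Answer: 1/16 ≈ 0.062500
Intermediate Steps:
q = 13/4 (q = 3 + 1/4 = 3 + ¼ = 13/4 ≈ 3.2500)
a(s) = -33/4 (a(s) = (5 + 13/4)*(-1) = (33/4)*(-1) = -33/4)
(8 + a(-11))² = (8 - 33/4)² = (-¼)² = 1/16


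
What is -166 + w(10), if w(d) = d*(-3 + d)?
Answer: -96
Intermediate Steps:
-166 + w(10) = -166 + 10*(-3 + 10) = -166 + 10*7 = -166 + 70 = -96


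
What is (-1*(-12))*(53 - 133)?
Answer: -960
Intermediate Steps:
(-1*(-12))*(53 - 133) = 12*(-80) = -960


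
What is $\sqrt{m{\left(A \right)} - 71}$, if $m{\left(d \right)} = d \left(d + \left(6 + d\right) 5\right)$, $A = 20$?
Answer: $\sqrt{2929} \approx 54.12$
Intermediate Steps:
$m{\left(d \right)} = d \left(30 + 6 d\right)$ ($m{\left(d \right)} = d \left(d + \left(30 + 5 d\right)\right) = d \left(30 + 6 d\right)$)
$\sqrt{m{\left(A \right)} - 71} = \sqrt{6 \cdot 20 \left(5 + 20\right) - 71} = \sqrt{6 \cdot 20 \cdot 25 - 71} = \sqrt{3000 - 71} = \sqrt{2929}$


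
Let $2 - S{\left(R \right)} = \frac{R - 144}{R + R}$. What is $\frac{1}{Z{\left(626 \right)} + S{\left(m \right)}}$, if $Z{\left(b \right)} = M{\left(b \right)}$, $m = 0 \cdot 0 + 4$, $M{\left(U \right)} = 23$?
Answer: $\frac{2}{85} \approx 0.023529$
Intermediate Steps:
$m = 4$ ($m = 0 + 4 = 4$)
$Z{\left(b \right)} = 23$
$S{\left(R \right)} = 2 - \frac{-144 + R}{2 R}$ ($S{\left(R \right)} = 2 - \frac{R - 144}{R + R} = 2 - \frac{-144 + R}{2 R}$)
$\frac{1}{Z{\left(626 \right)} + S{\left(m \right)}} = \frac{1}{23 + \left(\frac{3}{2} + \frac{72}{4}\right)} = \frac{1}{23 + \left(\frac{3}{2} + 72 \cdot \frac{1}{4}\right)} = \frac{1}{23 + \left(\frac{3}{2} + 18\right)} = \frac{1}{23 + \frac{39}{2}} = \frac{1}{\frac{85}{2}} = \frac{2}{85}$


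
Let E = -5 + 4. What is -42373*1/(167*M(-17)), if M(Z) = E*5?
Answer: 42373/835 ≈ 50.746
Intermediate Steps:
E = -1
M(Z) = -5 (M(Z) = -1*5 = -5)
-42373*1/(167*M(-17)) = -42373/((-5*167)) = -42373/(-835) = -42373*(-1/835) = 42373/835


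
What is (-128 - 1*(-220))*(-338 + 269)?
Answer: -6348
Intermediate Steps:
(-128 - 1*(-220))*(-338 + 269) = (-128 + 220)*(-69) = 92*(-69) = -6348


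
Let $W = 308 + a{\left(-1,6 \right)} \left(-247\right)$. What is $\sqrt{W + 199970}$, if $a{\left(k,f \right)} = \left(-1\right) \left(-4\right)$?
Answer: $\sqrt{199290} \approx 446.42$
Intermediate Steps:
$a{\left(k,f \right)} = 4$
$W = -680$ ($W = 308 + 4 \left(-247\right) = 308 - 988 = -680$)
$\sqrt{W + 199970} = \sqrt{-680 + 199970} = \sqrt{199290}$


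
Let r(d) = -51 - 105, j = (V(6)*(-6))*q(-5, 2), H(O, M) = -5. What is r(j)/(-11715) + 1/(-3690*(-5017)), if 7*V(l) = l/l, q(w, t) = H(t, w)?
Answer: 192533173/14458442130 ≈ 0.013316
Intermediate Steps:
q(w, t) = -5
V(l) = 1/7 (V(l) = (l/l)/7 = (1/7)*1 = 1/7)
j = 30/7 (j = ((1/7)*(-6))*(-5) = -6/7*(-5) = 30/7 ≈ 4.2857)
r(d) = -156
r(j)/(-11715) + 1/(-3690*(-5017)) = -156/(-11715) + 1/(-3690*(-5017)) = -156*(-1/11715) - 1/3690*(-1/5017) = 52/3905 + 1/18512730 = 192533173/14458442130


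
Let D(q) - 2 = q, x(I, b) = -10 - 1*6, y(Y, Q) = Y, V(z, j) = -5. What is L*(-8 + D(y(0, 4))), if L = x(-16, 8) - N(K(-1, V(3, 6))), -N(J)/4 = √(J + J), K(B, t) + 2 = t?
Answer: 96 - 24*I*√14 ≈ 96.0 - 89.8*I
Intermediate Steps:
x(I, b) = -16 (x(I, b) = -10 - 6 = -16)
K(B, t) = -2 + t
N(J) = -4*√2*√J (N(J) = -4*√(J + J) = -4*√2*√J)
D(q) = 2 + q
L = -16 + 4*I*√14 (L = -16 - (-4)*√2*√(-2 - 5) = -16 - (-4)*√2*√(-7) = -16 - (-4)*√2*I*√7 = -16 - (-4)*I*√14 = -16 + 4*I*√14 ≈ -16.0 + 14.967*I)
L*(-8 + D(y(0, 4))) = (-16 + 4*I*√14)*(-8 + (2 + 0)) = (-16 + 4*I*√14)*(-8 + 2) = (-16 + 4*I*√14)*(-6) = 96 - 24*I*√14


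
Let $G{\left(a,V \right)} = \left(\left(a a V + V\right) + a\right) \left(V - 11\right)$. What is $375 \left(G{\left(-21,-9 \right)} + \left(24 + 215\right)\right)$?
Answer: $30082125$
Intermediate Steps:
$G{\left(a,V \right)} = \left(-11 + V\right) \left(V + a + V a^{2}\right)$ ($G{\left(a,V \right)} = \left(\left(a^{2} V + V\right) + a\right) \left(-11 + V\right) = \left(\left(V a^{2} + V\right) + a\right) \left(-11 + V\right) = \left(\left(V + V a^{2}\right) + a\right) \left(-11 + V\right) = \left(V + a + V a^{2}\right) \left(-11 + V\right) = \left(-11 + V\right) \left(V + a + V a^{2}\right)$)
$375 \left(G{\left(-21,-9 \right)} + \left(24 + 215\right)\right) = 375 \left(\left(\left(-9\right)^{2} - -99 - -231 - -189 + \left(-9\right)^{2} \left(-21\right)^{2} - - 99 \left(-21\right)^{2}\right) + \left(24 + 215\right)\right) = 375 \left(\left(81 + 99 + 231 + 189 + 81 \cdot 441 - \left(-99\right) 441\right) + 239\right) = 375 \left(\left(81 + 99 + 231 + 189 + 35721 + 43659\right) + 239\right) = 375 \left(79980 + 239\right) = 375 \cdot 80219 = 30082125$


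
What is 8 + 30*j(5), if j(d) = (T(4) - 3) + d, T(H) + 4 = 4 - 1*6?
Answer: -112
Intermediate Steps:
T(H) = -6 (T(H) = -4 + (4 - 1*6) = -4 + (4 - 6) = -4 - 2 = -6)
j(d) = -9 + d (j(d) = (-6 - 3) + d = -9 + d)
8 + 30*j(5) = 8 + 30*(-9 + 5) = 8 + 30*(-4) = 8 - 120 = -112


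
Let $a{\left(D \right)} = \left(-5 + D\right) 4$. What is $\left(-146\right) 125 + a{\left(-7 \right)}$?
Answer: $-18298$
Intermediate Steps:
$a{\left(D \right)} = -20 + 4 D$
$\left(-146\right) 125 + a{\left(-7 \right)} = \left(-146\right) 125 + \left(-20 + 4 \left(-7\right)\right) = -18250 - 48 = -18298$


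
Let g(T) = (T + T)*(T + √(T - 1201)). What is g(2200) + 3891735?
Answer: 13571735 + 13200*√111 ≈ 1.3711e+7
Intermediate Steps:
g(T) = 2*T*(T + √(-1201 + T)) (g(T) = (2*T)*(T + √(-1201 + T)) = 2*T*(T + √(-1201 + T)))
g(2200) + 3891735 = 2*2200*(2200 + √(-1201 + 2200)) + 3891735 = 2*2200*(2200 + √999) + 3891735 = 2*2200*(2200 + 3*√111) + 3891735 = (9680000 + 13200*√111) + 3891735 = 13571735 + 13200*√111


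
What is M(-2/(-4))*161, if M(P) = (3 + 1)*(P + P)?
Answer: 644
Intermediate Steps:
M(P) = 8*P (M(P) = 4*(2*P) = 8*P)
M(-2/(-4))*161 = (8*(-2/(-4)))*161 = (8*(-2*(-¼)))*161 = (8*(½))*161 = 4*161 = 644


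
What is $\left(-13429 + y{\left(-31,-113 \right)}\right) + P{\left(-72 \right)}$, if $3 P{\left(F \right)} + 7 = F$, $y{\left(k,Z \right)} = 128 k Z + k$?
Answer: $\frac{1304693}{3} \approx 4.349 \cdot 10^{5}$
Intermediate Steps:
$y{\left(k,Z \right)} = k + 128 Z k$ ($y{\left(k,Z \right)} = 128 Z k + k = k + 128 Z k$)
$P{\left(F \right)} = - \frac{7}{3} + \frac{F}{3}$
$\left(-13429 + y{\left(-31,-113 \right)}\right) + P{\left(-72 \right)} = \left(-13429 - 31 \left(1 + 128 \left(-113\right)\right)\right) + \left(- \frac{7}{3} + \frac{1}{3} \left(-72\right)\right) = \left(-13429 - 31 \left(1 - 14464\right)\right) - \frac{79}{3} = \left(-13429 - -448353\right) - \frac{79}{3} = \left(-13429 + 448353\right) - \frac{79}{3} = 434924 - \frac{79}{3} = \frac{1304693}{3}$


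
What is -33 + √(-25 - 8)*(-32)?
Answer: -33 - 32*I*√33 ≈ -33.0 - 183.83*I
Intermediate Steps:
-33 + √(-25 - 8)*(-32) = -33 + √(-33)*(-32) = -33 + (I*√33)*(-32) = -33 - 32*I*√33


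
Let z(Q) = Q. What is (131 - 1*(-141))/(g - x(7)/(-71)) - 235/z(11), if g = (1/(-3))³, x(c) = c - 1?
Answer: 5714279/1001 ≈ 5708.6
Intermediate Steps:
x(c) = -1 + c
g = -1/27 (g = (-⅓)³ = -1/27 ≈ -0.037037)
(131 - 1*(-141))/(g - x(7)/(-71)) - 235/z(11) = (131 - 1*(-141))/(-1/27 - (-1 + 7)/(-71)) - 235/11 = (131 + 141)/(-1/27 - 6*(-1)/71) - 235*1/11 = 272/(-1/27 - 1*(-6/71)) - 235/11 = 272/(-1/27 + 6/71) - 235/11 = 272/(91/1917) - 235/11 = 272*(1917/91) - 235/11 = 521424/91 - 235/11 = 5714279/1001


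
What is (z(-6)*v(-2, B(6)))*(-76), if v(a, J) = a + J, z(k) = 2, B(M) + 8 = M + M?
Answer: -304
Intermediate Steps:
B(M) = -8 + 2*M (B(M) = -8 + (M + M) = -8 + 2*M)
v(a, J) = J + a
(z(-6)*v(-2, B(6)))*(-76) = (2*((-8 + 2*6) - 2))*(-76) = (2*((-8 + 12) - 2))*(-76) = (2*(4 - 2))*(-76) = (2*2)*(-76) = 4*(-76) = -304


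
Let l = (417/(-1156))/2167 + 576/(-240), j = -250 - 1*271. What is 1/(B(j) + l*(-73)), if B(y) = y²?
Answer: 12525260/3402063677417 ≈ 3.6817e-6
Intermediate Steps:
j = -521 (j = -250 - 271 = -521)
l = -30062709/12525260 (l = (417*(-1/1156))*(1/2167) + 576*(-1/240) = -417/1156*1/2167 - 12/5 = -417/2505052 - 12/5 = -30062709/12525260 ≈ -2.4002)
1/(B(j) + l*(-73)) = 1/((-521)² - 30062709/12525260*(-73)) = 1/(271441 + 2194577757/12525260) = 1/(3402063677417/12525260) = 12525260/3402063677417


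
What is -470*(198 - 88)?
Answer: -51700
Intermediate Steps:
-470*(198 - 88) = -470*110 = -51700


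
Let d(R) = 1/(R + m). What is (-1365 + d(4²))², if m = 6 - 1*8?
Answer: 365153881/196 ≈ 1.8630e+6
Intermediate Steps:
m = -2 (m = 6 - 8 = -2)
d(R) = 1/(-2 + R) (d(R) = 1/(R - 2) = 1/(-2 + R))
(-1365 + d(4²))² = (-1365 + 1/(-2 + 4²))² = (-1365 + 1/(-2 + 16))² = (-1365 + 1/14)² = (-19109/14)² = 365153881/196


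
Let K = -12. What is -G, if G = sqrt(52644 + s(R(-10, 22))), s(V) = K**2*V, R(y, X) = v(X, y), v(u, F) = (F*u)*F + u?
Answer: -2*sqrt(93153) ≈ -610.42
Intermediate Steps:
v(u, F) = u + u*F**2 (v(u, F) = u*F**2 + u = u + u*F**2)
R(y, X) = X*(1 + y**2)
s(V) = 144*V (s(V) = (-12)**2*V = 144*V)
G = 2*sqrt(93153) (G = sqrt(52644 + 144*(22*(1 + (-10)**2))) = sqrt(52644 + 144*(22*(1 + 100))) = sqrt(52644 + 144*(22*101)) = sqrt(52644 + 144*2222) = sqrt(52644 + 319968) = sqrt(372612) = 2*sqrt(93153) ≈ 610.42)
-G = -2*sqrt(93153)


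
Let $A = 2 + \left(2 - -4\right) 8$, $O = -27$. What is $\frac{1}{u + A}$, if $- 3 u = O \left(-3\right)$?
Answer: $\frac{1}{23} \approx 0.043478$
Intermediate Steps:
$A = 50$ ($A = 2 + \left(2 + 4\right) 8 = 2 + 6 \cdot 8 = 2 + 48 = 50$)
$u = -27$ ($u = - \frac{\left(-27\right) \left(-3\right)}{3} = \left(- \frac{1}{3}\right) 81 = -27$)
$\frac{1}{u + A} = \frac{1}{-27 + 50} = \frac{1}{23}$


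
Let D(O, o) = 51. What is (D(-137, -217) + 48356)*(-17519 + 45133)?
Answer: 1336710898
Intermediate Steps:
(D(-137, -217) + 48356)*(-17519 + 45133) = (51 + 48356)*(-17519 + 45133) = 48407*27614 = 1336710898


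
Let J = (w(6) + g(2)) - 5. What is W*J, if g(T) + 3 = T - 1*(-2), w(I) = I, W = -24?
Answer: -48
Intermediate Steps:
g(T) = -1 + T (g(T) = -3 + (T - 1*(-2)) = -3 + (T + 2) = -3 + (2 + T) = -1 + T)
J = 2 (J = (6 + (-1 + 2)) - 5 = (6 + 1) - 5 = 7 - 5 = 2)
W*J = -24*2 = -48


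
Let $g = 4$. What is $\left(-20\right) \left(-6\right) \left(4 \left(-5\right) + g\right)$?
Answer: $-1920$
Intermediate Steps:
$\left(-20\right) \left(-6\right) \left(4 \left(-5\right) + g\right) = \left(-20\right) \left(-6\right) \left(4 \left(-5\right) + 4\right) = 120 \left(-20 + 4\right) = 120 \left(-16\right) = -1920$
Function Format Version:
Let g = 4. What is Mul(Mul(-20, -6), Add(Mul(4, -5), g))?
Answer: -1920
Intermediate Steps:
Mul(Mul(-20, -6), Add(Mul(4, -5), g)) = Mul(Mul(-20, -6), Add(Mul(4, -5), 4)) = Mul(120, Add(-20, 4)) = Mul(120, -16) = -1920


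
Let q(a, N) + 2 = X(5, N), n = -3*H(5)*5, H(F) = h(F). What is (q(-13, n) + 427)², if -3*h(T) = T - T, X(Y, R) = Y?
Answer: 184900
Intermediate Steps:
h(T) = 0 (h(T) = -(T - T)/3 = -⅓*0 = 0)
H(F) = 0
n = 0 (n = -3*0*5 = 0*5 = 0)
q(a, N) = 3 (q(a, N) = -2 + 5 = 3)
(q(-13, n) + 427)² = (3 + 427)² = 430² = 184900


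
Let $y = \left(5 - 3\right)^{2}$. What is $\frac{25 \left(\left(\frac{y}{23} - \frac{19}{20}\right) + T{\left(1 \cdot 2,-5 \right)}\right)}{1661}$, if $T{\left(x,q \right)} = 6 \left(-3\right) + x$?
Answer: $- \frac{38585}{152812} \approx -0.2525$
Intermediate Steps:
$y = 4$ ($y = 2^{2} = 4$)
$T{\left(x,q \right)} = -18 + x$
$\frac{25 \left(\left(\frac{y}{23} - \frac{19}{20}\right) + T{\left(1 \cdot 2,-5 \right)}\right)}{1661} = \frac{25 \left(\left(\frac{4}{23} - \frac{19}{20}\right) + \left(-18 + 1 \cdot 2\right)\right)}{1661} = 25 \left(\left(4 \cdot \frac{1}{23} - \frac{19}{20}\right) + \left(-18 + 2\right)\right) \frac{1}{1661} = 25 \left(\left(\frac{4}{23} - \frac{19}{20}\right) - 16\right) \frac{1}{1661} = 25 \left(- \frac{357}{460} - 16\right) \frac{1}{1661} = 25 \left(- \frac{7717}{460}\right) \frac{1}{1661} = \left(- \frac{38585}{92}\right) \frac{1}{1661} = - \frac{38585}{152812}$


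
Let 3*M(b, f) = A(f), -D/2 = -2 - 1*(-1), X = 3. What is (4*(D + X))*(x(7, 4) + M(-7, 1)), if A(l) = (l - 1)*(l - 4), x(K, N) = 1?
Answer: 20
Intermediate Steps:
D = 2 (D = -2*(-2 - 1*(-1)) = -2*(-2 + 1) = -2*(-1) = 2)
A(l) = (-1 + l)*(-4 + l)
M(b, f) = 4/3 - 5*f/3 + f²/3 (M(b, f) = (4 + f² - 5*f)/3 = 4/3 - 5*f/3 + f²/3)
(4*(D + X))*(x(7, 4) + M(-7, 1)) = (4*(2 + 3))*(1 + (4/3 - 5/3*1 + (⅓)*1²)) = (4*5)*(1 + (4/3 - 5/3 + (⅓)*1)) = 20*(1 + (4/3 - 5/3 + ⅓)) = 20*(1 + 0) = 20*1 = 20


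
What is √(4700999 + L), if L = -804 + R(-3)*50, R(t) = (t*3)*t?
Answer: √4701545 ≈ 2168.3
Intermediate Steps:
R(t) = 3*t² (R(t) = (3*t)*t = 3*t²)
L = 546 (L = -804 + (3*(-3)²)*50 = -804 + (3*9)*50 = -804 + 27*50 = -804 + 1350 = 546)
√(4700999 + L) = √(4700999 + 546) = √4701545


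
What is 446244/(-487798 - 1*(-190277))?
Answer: -446244/297521 ≈ -1.4999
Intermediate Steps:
446244/(-487798 - 1*(-190277)) = 446244/(-487798 + 190277) = 446244/(-297521) = 446244*(-1/297521) = -446244/297521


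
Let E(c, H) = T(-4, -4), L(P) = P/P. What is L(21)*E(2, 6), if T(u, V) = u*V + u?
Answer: 12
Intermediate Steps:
T(u, V) = u + V*u (T(u, V) = V*u + u = u + V*u)
L(P) = 1
E(c, H) = 12 (E(c, H) = -4*(1 - 4) = -4*(-3) = 12)
L(21)*E(2, 6) = 1*12 = 12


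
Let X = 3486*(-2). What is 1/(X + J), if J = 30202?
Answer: 1/23230 ≈ 4.3048e-5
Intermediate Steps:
X = -6972
1/(X + J) = 1/(-6972 + 30202) = 1/23230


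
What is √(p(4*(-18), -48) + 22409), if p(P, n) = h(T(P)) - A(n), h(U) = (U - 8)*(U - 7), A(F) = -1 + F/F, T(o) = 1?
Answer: √22451 ≈ 149.84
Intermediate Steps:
A(F) = 0 (A(F) = -1 + 1 = 0)
h(U) = (-8 + U)*(-7 + U)
p(P, n) = 42 (p(P, n) = (56 + 1² - 15*1) - 1*0 = (56 + 1 - 15) + 0 = 42 + 0 = 42)
√(p(4*(-18), -48) + 22409) = √(42 + 22409) = √22451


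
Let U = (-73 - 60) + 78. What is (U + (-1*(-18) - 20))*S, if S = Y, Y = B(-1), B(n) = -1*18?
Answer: 1026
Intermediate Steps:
B(n) = -18
Y = -18
U = -55 (U = -133 + 78 = -55)
S = -18
(U + (-1*(-18) - 20))*S = (-55 + (-1*(-18) - 20))*(-18) = (-55 + (18 - 20))*(-18) = (-55 - 2)*(-18) = -57*(-18) = 1026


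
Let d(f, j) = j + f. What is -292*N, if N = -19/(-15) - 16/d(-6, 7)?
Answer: 64532/15 ≈ 4302.1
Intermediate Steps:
d(f, j) = f + j
N = -221/15 (N = -19/(-15) - 16/(-6 + 7) = -19*(-1/15) - 16/1 = 19/15 - 16*1 = 19/15 - 16 = -221/15 ≈ -14.733)
-292*N = -292*(-221/15) = 64532/15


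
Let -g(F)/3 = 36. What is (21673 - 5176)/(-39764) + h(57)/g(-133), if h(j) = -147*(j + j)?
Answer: 18460651/119292 ≈ 154.75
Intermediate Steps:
g(F) = -108 (g(F) = -3*36 = -108)
h(j) = -294*j
(21673 - 5176)/(-39764) + h(57)/g(-133) = (21673 - 5176)/(-39764) - 294*57/(-108) = 16497*(-1/39764) - 16758*(-1/108) = -16497/39764 + 931/6 = 18460651/119292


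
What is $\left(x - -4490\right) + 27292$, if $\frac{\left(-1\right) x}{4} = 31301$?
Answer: $-93422$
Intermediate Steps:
$x = -125204$ ($x = \left(-4\right) 31301 = -125204$)
$\left(x - -4490\right) + 27292 = \left(-125204 - -4490\right) + 27292 = \left(-125204 + 4490\right) + 27292 = -120714 + 27292 = -93422$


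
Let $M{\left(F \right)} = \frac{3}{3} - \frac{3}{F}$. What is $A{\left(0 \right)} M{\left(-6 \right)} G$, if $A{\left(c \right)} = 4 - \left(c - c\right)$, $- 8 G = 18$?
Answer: $- \frac{27}{2} \approx -13.5$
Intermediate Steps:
$G = - \frac{9}{4}$ ($G = \left(- \frac{1}{8}\right) 18 = - \frac{9}{4} \approx -2.25$)
$A{\left(c \right)} = 4$ ($A{\left(c \right)} = 4 - 0 = 4 + 0 = 4$)
$M{\left(F \right)} = 1 - \frac{3}{F}$ ($M{\left(F \right)} = 3 \cdot \frac{1}{3} - \frac{3}{F} = 1 - \frac{3}{F}$)
$A{\left(0 \right)} M{\left(-6 \right)} G = 4 \frac{-3 - 6}{-6} \left(- \frac{9}{4}\right) = 4 \left(\left(- \frac{1}{6}\right) \left(-9\right)\right) \left(- \frac{9}{4}\right) = 4 \cdot \frac{3}{2} \left(- \frac{9}{4}\right) = 6 \left(- \frac{9}{4}\right) = - \frac{27}{2}$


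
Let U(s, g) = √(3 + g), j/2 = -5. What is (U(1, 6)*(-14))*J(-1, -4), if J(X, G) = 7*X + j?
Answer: 714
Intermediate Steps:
j = -10 (j = 2*(-5) = -10)
J(X, G) = -10 + 7*X (J(X, G) = 7*X - 10 = -10 + 7*X)
(U(1, 6)*(-14))*J(-1, -4) = (√(3 + 6)*(-14))*(-10 + 7*(-1)) = (√9*(-14))*(-10 - 7) = (3*(-14))*(-17) = -42*(-17) = 714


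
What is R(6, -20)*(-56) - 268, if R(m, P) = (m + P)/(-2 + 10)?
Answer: -170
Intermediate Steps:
R(m, P) = P/8 + m/8 (R(m, P) = (P + m)/8 = (P + m)*(⅛) = P/8 + m/8)
R(6, -20)*(-56) - 268 = ((⅛)*(-20) + (⅛)*6)*(-56) - 268 = (-5/2 + ¾)*(-56) - 268 = -7/4*(-56) - 268 = 98 - 268 = -170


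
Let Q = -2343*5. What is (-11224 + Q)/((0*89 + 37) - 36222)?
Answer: 22939/36185 ≈ 0.63394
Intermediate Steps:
Q = -11715
(-11224 + Q)/((0*89 + 37) - 36222) = (-11224 - 11715)/((0*89 + 37) - 36222) = -22939/((0 + 37) - 36222) = -22939/(37 - 36222) = -22939/(-36185) = -22939*(-1/36185) = 22939/36185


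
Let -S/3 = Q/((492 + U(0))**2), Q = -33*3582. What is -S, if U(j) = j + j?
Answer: -19701/13448 ≈ -1.4650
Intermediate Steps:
U(j) = 2*j
Q = -118206
S = 19701/13448 (S = -(-354618)/((492 + 2*0)**2) = -(-354618)/((492 + 0)**2) = -(-354618)/(492**2) = -(-354618)/242064 = -3*(-6567/13448) = 19701/13448 ≈ 1.4650)
-S = -1*19701/13448 = -19701/13448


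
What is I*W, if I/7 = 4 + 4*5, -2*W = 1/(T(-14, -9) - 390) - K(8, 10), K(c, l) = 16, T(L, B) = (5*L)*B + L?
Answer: 151830/113 ≈ 1343.6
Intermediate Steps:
T(L, B) = L + 5*B*L (T(L, B) = 5*B*L + L = L + 5*B*L)
W = 3615/452 (W = -(1/(-14*(1 + 5*(-9)) - 390) - 1*16)/2 = -(1/(-14*(1 - 45) - 390) - 16)/2 = -(1/(-14*(-44) - 390) - 16)/2 = -(1/(616 - 390) - 16)/2 = -(1/226 - 16)/2 = -½*(-3615/226) = 3615/452 ≈ 7.9978)
I = 168 (I = 7*(4 + 4*5) = 7*(4 + 20) = 7*24 = 168)
I*W = 168*(3615/452) = 151830/113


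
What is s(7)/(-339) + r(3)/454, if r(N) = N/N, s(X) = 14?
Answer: -6017/153906 ≈ -0.039095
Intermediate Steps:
r(N) = 1
s(7)/(-339) + r(3)/454 = 14/(-339) + 1/454 = 14*(-1/339) + 1*(1/454) = -14/339 + 1/454 = -6017/153906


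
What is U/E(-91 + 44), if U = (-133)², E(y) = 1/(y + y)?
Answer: -1662766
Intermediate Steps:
E(y) = 1/(2*y)
U = 17689
U/E(-91 + 44) = 17689/((1/(2*(-91 + 44)))) = 17689/(((½)/(-47))) = 17689/(((½)*(-1/47))) = 17689/(-1/94) = 17689*(-94) = -1662766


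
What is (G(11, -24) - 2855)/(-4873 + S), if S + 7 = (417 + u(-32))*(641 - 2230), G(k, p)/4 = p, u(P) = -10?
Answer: 2951/651603 ≈ 0.0045288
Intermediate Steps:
G(k, p) = 4*p
S = -646730 (S = -7 + (417 - 10)*(641 - 2230) = -7 + 407*(-1589) = -7 - 646723 = -646730)
(G(11, -24) - 2855)/(-4873 + S) = (4*(-24) - 2855)/(-4873 - 646730) = (-96 - 2855)/(-651603) = -2951*(-1/651603) = 2951/651603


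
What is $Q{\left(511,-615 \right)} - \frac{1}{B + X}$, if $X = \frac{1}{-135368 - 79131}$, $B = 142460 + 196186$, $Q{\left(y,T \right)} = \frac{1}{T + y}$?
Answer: $- \frac{72661536249}{7554479748712} \approx -0.0096183$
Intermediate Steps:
$B = 338646$
$X = - \frac{1}{214499}$ ($X = \frac{1}{-214499} = - \frac{1}{214499} \approx -4.662 \cdot 10^{-6}$)
$Q{\left(511,-615 \right)} - \frac{1}{B + X} = \frac{1}{-615 + 511} - \frac{1}{338646 - \frac{1}{214499}} = \frac{1}{-104} - \frac{1}{\frac{72639228353}{214499}} = - \frac{1}{104} - \frac{214499}{72639228353} = - \frac{72661536249}{7554479748712}$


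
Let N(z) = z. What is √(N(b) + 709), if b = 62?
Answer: √771 ≈ 27.767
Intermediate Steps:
√(N(b) + 709) = √(62 + 709) = √771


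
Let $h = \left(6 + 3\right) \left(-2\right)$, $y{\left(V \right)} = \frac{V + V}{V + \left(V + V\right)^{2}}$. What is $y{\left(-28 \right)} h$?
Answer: $\frac{12}{37} \approx 0.32432$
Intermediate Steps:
$y{\left(V \right)} = \frac{2 V}{V + 4 V^{2}}$ ($y{\left(V \right)} = \frac{2 V}{V + \left(2 V\right)^{2}} = \frac{2 V}{V + 4 V^{2}}$)
$h = -18$ ($h = 9 \left(-2\right) = -18$)
$y{\left(-28 \right)} h = \frac{2}{1 + 4 \left(-28\right)} \left(-18\right) = \frac{2}{1 - 112} \left(-18\right) = \frac{2}{-111} \left(-18\right) = 2 \left(- \frac{1}{111}\right) \left(-18\right) = \left(- \frac{2}{111}\right) \left(-18\right) = \frac{12}{37}$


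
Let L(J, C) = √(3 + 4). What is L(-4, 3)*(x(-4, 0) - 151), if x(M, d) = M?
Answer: -155*√7 ≈ -410.09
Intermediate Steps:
L(J, C) = √7
L(-4, 3)*(x(-4, 0) - 151) = √7*(-4 - 151) = √7*(-155) = -155*√7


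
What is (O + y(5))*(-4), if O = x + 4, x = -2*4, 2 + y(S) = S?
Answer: 4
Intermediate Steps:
y(S) = -2 + S
x = -8
O = -4 (O = -8 + 4 = -4)
(O + y(5))*(-4) = (-4 + (-2 + 5))*(-4) = (-4 + 3)*(-4) = -1*(-4) = 4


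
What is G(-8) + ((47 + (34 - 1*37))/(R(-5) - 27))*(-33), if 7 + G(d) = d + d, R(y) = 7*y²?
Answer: -1214/37 ≈ -32.811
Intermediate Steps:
G(d) = -7 + 2*d (G(d) = -7 + (d + d) = -7 + 2*d)
G(-8) + ((47 + (34 - 1*37))/(R(-5) - 27))*(-33) = (-7 + 2*(-8)) + ((47 + (34 - 1*37))/(7*(-5)² - 27))*(-33) = (-7 - 16) + ((47 + (34 - 37))/(7*25 - 27))*(-33) = -23 + ((47 - 3)/(175 - 27))*(-33) = -23 + (44/148)*(-33) = -23 + (44*(1/148))*(-33) = -23 + (11/37)*(-33) = -23 - 363/37 = -1214/37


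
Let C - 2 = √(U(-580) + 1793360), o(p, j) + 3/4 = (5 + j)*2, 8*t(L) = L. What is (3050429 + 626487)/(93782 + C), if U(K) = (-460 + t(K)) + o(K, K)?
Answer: 1379343560576/35174587917 - 7353832*√7166707/35174587917 ≈ 38.655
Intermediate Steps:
t(L) = L/8
o(p, j) = 37/4 + 2*j (o(p, j) = -¾ + (5 + j)*2 = -¾ + (10 + 2*j) = 37/4 + 2*j)
U(K) = -1803/4 + 17*K/8 (U(K) = (-460 + K/8) + (37/4 + 2*K) = -1803/4 + 17*K/8)
C = 2 + √7166707/2 (C = 2 + √((-1803/4 + (17/8)*(-580)) + 1793360) = 2 + √((-1803/4 - 2465/2) + 1793360) = 2 + √(-6733/4 + 1793360) = 2 + √(7166707/4) = 2 + √7166707/2 ≈ 1340.5)
(3050429 + 626487)/(93782 + C) = (3050429 + 626487)/(93782 + (2 + √7166707/2)) = 3676916/(93784 + √7166707/2)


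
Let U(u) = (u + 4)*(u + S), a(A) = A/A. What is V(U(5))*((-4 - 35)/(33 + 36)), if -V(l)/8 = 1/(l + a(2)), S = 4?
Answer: 52/943 ≈ 0.055143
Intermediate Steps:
a(A) = 1
U(u) = (4 + u)² (U(u) = (u + 4)*(u + 4) = (4 + u)*(4 + u) = (4 + u)²)
V(l) = -8/(1 + l) (V(l) = -8/(l + 1) = -8/(1 + l))
V(U(5))*((-4 - 35)/(33 + 36)) = (-8/(1 + (16 + 5² + 8*5)))*((-4 - 35)/(33 + 36)) = (-8/(1 + (16 + 25 + 40)))*(-39/69) = (-8/(1 + 81))*(-39*1/69) = -8/82*(-13/23) = -8*1/82*(-13/23) = -4/41*(-13/23) = 52/943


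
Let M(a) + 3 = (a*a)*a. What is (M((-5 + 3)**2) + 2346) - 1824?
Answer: 583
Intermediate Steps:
M(a) = -3 + a**3 (M(a) = -3 + (a*a)*a = -3 + a**2*a = -3 + a**3)
(M((-5 + 3)**2) + 2346) - 1824 = ((-3 + ((-5 + 3)**2)**3) + 2346) - 1824 = ((-3 + ((-2)**2)**3) + 2346) - 1824 = ((-3 + 4**3) + 2346) - 1824 = ((-3 + 64) + 2346) - 1824 = (61 + 2346) - 1824 = 2407 - 1824 = 583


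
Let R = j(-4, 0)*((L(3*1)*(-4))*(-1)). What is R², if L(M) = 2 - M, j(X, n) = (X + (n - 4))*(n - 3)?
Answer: 9216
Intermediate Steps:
j(X, n) = (-3 + n)*(-4 + X + n) (j(X, n) = (X + (-4 + n))*(-3 + n) = (-4 + X + n)*(-3 + n) = (-3 + n)*(-4 + X + n))
R = -96 (R = (12 + 0² - 7*0 - 3*(-4) - 4*0)*(((2 - 3)*(-4))*(-1)) = (12 + 0 + 0 + 12 + 0)*(((2 - 1*3)*(-4))*(-1)) = 24*(((2 - 3)*(-4))*(-1)) = 24*(-1*(-4)*(-1)) = 24*(4*(-1)) = 24*(-4) = -96)
R² = (-96)² = 9216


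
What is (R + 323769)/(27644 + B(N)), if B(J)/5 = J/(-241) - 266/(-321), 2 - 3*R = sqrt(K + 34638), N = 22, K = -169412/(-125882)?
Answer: 25047145183/2138852704 - 25787*sqrt(34306543790806)/67310764021232 ≈ 11.708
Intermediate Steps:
K = 84706/62941 (K = -169412*(-1/125882) = 84706/62941 ≈ 1.3458)
R = 2/3 - 2*sqrt(34306543790806)/188823 (R = 2/3 - sqrt(84706/62941 + 34638)/3 = 2/3 - 2*sqrt(34306543790806)/188823 ≈ -61.372)
B(J) = 1330/321 - 5*J/241 (B(J) = 5*(J/(-241) - 266/(-321)) = 5*(J*(-1/241) - 266*(-1/321)) = 5*(-J/241 + 266/321) = 5*(266/321 - J/241) = 1330/321 - 5*J/241)
(R + 323769)/(27644 + B(N)) = ((2/3 - 2*sqrt(34306543790806)/188823) + 323769)/(27644 + (1330/321 - 5/241*22)) = (971309/3 - 2*sqrt(34306543790806)/188823)/(27644 + (1330/321 - 110/241)) = (971309/3 - 2*sqrt(34306543790806)/188823)/(27644 + 285220/77361) = (971309/3 - 2*sqrt(34306543790806)/188823)/(2138852704/77361) = (971309/3 - 2*sqrt(34306543790806)/188823)*(77361/2138852704) = 25047145183/2138852704 - 25787*sqrt(34306543790806)/67310764021232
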